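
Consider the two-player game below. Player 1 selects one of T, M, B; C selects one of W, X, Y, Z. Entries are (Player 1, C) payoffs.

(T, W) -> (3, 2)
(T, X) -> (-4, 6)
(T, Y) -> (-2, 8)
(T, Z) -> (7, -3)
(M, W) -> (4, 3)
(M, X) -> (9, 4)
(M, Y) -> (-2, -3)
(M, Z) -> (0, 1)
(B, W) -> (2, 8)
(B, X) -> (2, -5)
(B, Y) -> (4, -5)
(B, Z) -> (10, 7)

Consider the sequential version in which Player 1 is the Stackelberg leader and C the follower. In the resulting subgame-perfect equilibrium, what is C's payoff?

Solve by backward induction (Player 1 leads).
- T: C compares 2, 6, 8, -3 and picks Y; Player 1 would get -2.
- M: C compares 3, 4, -3, 1 and picks X; Player 1 would get 9.
- B: C compares 8, -5, -5, 7 and picks W; Player 1 would get 2.
Among -2, 9, 2, the best is 9 at M. Subgame-perfect outcome: (M, X) with payoffs (9, 4).

4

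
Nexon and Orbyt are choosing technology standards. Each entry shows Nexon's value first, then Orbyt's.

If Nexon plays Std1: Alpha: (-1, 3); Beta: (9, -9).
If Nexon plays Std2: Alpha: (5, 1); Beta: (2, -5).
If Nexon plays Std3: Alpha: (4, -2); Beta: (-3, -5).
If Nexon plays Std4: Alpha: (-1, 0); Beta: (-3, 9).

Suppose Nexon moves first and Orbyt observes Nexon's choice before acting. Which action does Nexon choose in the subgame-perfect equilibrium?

Std2

Solve by backward induction (Nexon leads).
- Std1: Orbyt compares 3, -9 and picks Alpha; Nexon would get -1.
- Std2: Orbyt compares 1, -5 and picks Alpha; Nexon would get 5.
- Std3: Orbyt compares -2, -5 and picks Alpha; Nexon would get 4.
- Std4: Orbyt compares 0, 9 and picks Beta; Nexon would get -3.
Nexon's induced payoffs are -1, 5, 4, -3, so Nexon commits to Std2. Subgame-perfect outcome: (Std2, Alpha) with payoffs (5, 1).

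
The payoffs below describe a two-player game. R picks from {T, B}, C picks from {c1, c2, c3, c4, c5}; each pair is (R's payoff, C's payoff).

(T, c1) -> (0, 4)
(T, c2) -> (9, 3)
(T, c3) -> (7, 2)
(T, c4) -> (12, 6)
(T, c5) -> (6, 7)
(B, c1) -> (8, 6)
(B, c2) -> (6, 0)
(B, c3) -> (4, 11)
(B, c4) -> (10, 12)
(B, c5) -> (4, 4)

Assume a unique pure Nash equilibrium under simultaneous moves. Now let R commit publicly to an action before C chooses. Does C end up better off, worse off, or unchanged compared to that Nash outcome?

better off

Solve by backward induction (R leads).
- T: C compares 4, 3, 2, 6, 7 and picks c5; R would get 6.
- B: C compares 6, 0, 11, 12, 4 and picks c4; R would get 10.
Maximizing over 6, 10, R chooses B. Subgame-perfect outcome: (B, c4) with payoffs (10, 12).
Under simultaneous play:
R's best replies: c1→B; c2→T; c3→T; c4→T; c5→T.
C's best replies: T→c5; B→c4.
Only (T, c5) has each player best-responding; Nash payoffs (6, 7).
C earns 12 sequentially versus 7 at the Nash outcome: better off.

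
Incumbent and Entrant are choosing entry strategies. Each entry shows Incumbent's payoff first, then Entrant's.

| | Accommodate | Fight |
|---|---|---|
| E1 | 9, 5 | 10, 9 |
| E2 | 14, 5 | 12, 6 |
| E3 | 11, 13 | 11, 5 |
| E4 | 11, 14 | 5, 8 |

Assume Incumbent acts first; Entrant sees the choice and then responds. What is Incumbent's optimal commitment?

E2

Work backward from Entrant's decision.
- E1 → Entrant plays Fight (best of 5, 9); Incumbent gets 10.
- E2 → Entrant plays Fight (best of 5, 6); Incumbent gets 12.
- E3 → Entrant plays Accommodate (best of 13, 5); Incumbent gets 11.
- E4 → Entrant plays Accommodate (best of 14, 8); Incumbent gets 11.
Maximizing over 10, 12, 11, 11, Incumbent chooses E2. Subgame-perfect outcome: (E2, Fight) with payoffs (12, 6).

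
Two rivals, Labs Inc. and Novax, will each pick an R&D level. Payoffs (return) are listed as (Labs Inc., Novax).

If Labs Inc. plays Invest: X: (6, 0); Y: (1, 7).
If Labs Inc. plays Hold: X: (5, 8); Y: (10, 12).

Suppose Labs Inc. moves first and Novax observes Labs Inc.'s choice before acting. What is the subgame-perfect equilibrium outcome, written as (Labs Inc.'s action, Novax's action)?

Novax best-responds to each possible Labs Inc. move:
- Invest: Novax compares 0, 7 and picks Y; Labs Inc. would get 1.
- Hold: Novax compares 8, 12 and picks Y; Labs Inc. would get 10.
Among 1, 10, the best is 10 at Hold. Subgame-perfect outcome: (Hold, Y) with payoffs (10, 12).

(Hold, Y)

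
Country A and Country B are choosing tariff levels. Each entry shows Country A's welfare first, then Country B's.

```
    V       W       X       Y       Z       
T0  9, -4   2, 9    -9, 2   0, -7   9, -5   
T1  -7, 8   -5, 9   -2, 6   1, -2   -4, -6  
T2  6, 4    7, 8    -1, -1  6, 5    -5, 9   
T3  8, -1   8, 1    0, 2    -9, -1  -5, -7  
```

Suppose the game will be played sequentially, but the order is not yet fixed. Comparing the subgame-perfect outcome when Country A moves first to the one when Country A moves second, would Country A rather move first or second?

second

If Country A leads: Country B's best replies are T0→W, T1→W, T2→Z, T3→X; Country A's induced payoffs 2, -5, -5, 0; outcome (T0, W), payoffs (2, 9).
If Country B leads: Country A's best replies are V→T0, W→T3, X→T3, Y→T2, Z→T0; Country B's induced payoffs -4, 1, 2, 5, -5; outcome (T2, Y), payoffs (6, 5).
Country A gets 2 moving first and 6 moving second, so Country A prefers to move second.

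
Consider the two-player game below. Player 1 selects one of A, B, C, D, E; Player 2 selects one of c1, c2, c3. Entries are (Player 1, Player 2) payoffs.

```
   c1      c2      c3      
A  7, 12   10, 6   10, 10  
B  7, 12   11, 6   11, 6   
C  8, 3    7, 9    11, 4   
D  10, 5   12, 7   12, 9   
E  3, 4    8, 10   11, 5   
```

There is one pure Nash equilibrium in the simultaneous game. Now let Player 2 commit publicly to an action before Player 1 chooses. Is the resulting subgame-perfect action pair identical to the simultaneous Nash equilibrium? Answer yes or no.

yes

Player 1 best-responds to each possible Player 2 move:
- c1 → Player 1 plays D (best of 7, 7, 8, 10, 3); Player 2 gets 5.
- c2 → Player 1 plays D (best of 10, 11, 7, 12, 8); Player 2 gets 7.
- c3 → Player 1 plays D (best of 10, 11, 11, 12, 11); Player 2 gets 9.
Maximizing over 5, 7, 9, Player 2 chooses c3. Subgame-perfect outcome: (D, c3) with payoffs (12, 9).
Under simultaneous play:
Player 1's best replies: c1→D; c2→D; c3→D.
Player 2's best replies: A→c1; B→c1; C→c2; D→c3; E→c2.
Only (D, c3) has each player best-responding; Nash payoffs (12, 9).
Sequential outcome (D, c3) coincides with the Nash profile (D, c3).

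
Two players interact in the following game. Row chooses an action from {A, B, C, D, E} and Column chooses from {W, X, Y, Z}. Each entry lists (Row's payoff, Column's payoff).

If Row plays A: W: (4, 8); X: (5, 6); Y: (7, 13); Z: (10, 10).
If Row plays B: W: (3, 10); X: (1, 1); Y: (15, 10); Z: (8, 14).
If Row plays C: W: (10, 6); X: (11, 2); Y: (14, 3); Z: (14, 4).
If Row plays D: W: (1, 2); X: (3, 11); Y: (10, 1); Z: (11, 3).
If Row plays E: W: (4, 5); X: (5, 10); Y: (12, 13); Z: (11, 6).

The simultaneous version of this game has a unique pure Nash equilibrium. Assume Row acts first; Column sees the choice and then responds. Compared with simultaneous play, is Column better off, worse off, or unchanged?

Backward induction with Row moving first.
- A → Column plays Y (best of 8, 6, 13, 10); Row gets 7.
- B → Column plays Z (best of 10, 1, 10, 14); Row gets 8.
- C → Column plays W (best of 6, 2, 3, 4); Row gets 10.
- D → Column plays X (best of 2, 11, 1, 3); Row gets 3.
- E → Column plays Y (best of 5, 10, 13, 6); Row gets 12.
Maximizing over 7, 8, 10, 3, 12, Row chooses E. Subgame-perfect outcome: (E, Y) with payoffs (12, 13).
For the simultaneous game, intersect best replies.
Row's best replies: W→C; X→C; Y→B; Z→C.
Column's best replies: A→Y; B→Z; C→W; D→X; E→Y.
Only (C, W) has each player best-responding; Nash payoffs (10, 6).
Column earns 13 sequentially versus 6 at the Nash outcome: better off.

better off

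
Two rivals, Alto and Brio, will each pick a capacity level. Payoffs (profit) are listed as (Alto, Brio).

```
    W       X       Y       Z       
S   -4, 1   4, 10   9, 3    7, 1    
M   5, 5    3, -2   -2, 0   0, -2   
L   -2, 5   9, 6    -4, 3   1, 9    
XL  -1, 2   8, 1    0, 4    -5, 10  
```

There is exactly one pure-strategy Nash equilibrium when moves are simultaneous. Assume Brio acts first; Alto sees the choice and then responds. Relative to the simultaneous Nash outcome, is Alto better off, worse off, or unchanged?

Work backward from Alto's decision.
- W: BR = M, leader payoff 5.
- X: BR = L, leader payoff 6.
- Y: BR = S, leader payoff 3.
- Z: BR = S, leader payoff 1.
Maximizing over 5, 6, 3, 1, Brio chooses X. Subgame-perfect outcome: (L, X) with payoffs (9, 6).
Under simultaneous play:
Alto's best replies: W→M; X→L; Y→S; Z→S.
Brio's best replies: S→X; M→W; L→Z; XL→Z.
The unique mutual best reply is (M, W), giving (5, 5).
Alto earns 9 sequentially versus 5 at the Nash outcome: better off.

better off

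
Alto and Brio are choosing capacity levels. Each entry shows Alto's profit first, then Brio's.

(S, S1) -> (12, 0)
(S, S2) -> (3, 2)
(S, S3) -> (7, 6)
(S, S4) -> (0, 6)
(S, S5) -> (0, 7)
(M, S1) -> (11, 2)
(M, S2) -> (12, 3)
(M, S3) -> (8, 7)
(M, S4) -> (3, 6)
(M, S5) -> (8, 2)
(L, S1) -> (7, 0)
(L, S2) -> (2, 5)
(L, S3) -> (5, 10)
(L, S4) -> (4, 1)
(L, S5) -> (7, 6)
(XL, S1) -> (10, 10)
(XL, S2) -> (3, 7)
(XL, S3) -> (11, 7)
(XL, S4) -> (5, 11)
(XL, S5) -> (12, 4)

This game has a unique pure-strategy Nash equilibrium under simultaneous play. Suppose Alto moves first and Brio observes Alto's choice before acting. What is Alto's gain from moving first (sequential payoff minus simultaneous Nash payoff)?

Brio best-responds to each possible Alto move:
- S: BR = S5, leader payoff 0.
- M: BR = S3, leader payoff 8.
- L: BR = S3, leader payoff 5.
- XL: BR = S4, leader payoff 5.
Among 0, 8, 5, 5, the best is 8 at M. Subgame-perfect outcome: (M, S3) with payoffs (8, 7).
Under simultaneous play:
Alto's best replies: S1→S; S2→M; S3→XL; S4→XL; S5→XL.
Brio's best replies: S→S5; M→S3; L→S3; XL→S4.
The unique mutual best reply is (XL, S4), giving (5, 11).
Alto's commitment gain: 8 − 5 = 3.

3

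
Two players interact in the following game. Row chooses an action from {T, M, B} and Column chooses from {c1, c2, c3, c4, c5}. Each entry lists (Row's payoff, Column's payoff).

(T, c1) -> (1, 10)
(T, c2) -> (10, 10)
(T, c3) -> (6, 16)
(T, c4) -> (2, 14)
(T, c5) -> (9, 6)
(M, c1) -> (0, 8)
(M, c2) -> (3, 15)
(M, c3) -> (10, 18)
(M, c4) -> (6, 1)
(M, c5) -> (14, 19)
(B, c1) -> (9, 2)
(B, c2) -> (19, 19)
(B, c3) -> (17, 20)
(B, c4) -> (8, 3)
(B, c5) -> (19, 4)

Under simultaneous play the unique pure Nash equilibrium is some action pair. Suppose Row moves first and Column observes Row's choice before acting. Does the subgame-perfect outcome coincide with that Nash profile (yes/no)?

yes

Backward induction with Row moving first.
- T → Column plays c3 (best of 10, 10, 16, 14, 6); Row gets 6.
- M → Column plays c5 (best of 8, 15, 18, 1, 19); Row gets 14.
- B → Column plays c3 (best of 2, 19, 20, 3, 4); Row gets 17.
Among 6, 14, 17, the best is 17 at B. Subgame-perfect outcome: (B, c3) with payoffs (17, 20).
Under simultaneous play:
Row's best replies: c1→B; c2→B; c3→B; c4→B; c5→B.
Column's best replies: T→c3; M→c5; B→c3.
Only (B, c3) has each player best-responding; Nash payoffs (17, 20).
Sequential outcome (B, c3) coincides with the Nash profile (B, c3).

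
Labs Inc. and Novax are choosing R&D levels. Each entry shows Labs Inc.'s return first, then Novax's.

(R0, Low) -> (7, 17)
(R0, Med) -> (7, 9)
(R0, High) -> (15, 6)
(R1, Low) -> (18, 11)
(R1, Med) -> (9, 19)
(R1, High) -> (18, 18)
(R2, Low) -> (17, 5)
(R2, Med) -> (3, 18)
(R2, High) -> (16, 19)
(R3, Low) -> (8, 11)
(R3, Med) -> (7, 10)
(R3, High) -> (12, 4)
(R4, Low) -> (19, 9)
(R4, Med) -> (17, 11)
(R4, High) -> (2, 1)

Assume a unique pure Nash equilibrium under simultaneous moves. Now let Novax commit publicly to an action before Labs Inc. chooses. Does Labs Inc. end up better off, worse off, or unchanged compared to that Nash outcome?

better off

Solve by backward induction (Novax leads).
- Low → Labs Inc. plays R4 (best of 7, 18, 17, 8, 19); Novax gets 9.
- Med → Labs Inc. plays R4 (best of 7, 9, 3, 7, 17); Novax gets 11.
- High → Labs Inc. plays R1 (best of 15, 18, 16, 12, 2); Novax gets 18.
Novax's induced payoffs are 9, 11, 18, so Novax commits to High. Subgame-perfect outcome: (R1, High) with payoffs (18, 18).
For the simultaneous game, intersect best replies.
Labs Inc.'s best replies: Low→R4; Med→R4; High→R1.
Novax's best replies: R0→Low; R1→Med; R2→High; R3→Low; R4→Med.
Only (R4, Med) has each player best-responding; Nash payoffs (17, 11).
Labs Inc. earns 18 sequentially versus 17 at the Nash outcome: better off.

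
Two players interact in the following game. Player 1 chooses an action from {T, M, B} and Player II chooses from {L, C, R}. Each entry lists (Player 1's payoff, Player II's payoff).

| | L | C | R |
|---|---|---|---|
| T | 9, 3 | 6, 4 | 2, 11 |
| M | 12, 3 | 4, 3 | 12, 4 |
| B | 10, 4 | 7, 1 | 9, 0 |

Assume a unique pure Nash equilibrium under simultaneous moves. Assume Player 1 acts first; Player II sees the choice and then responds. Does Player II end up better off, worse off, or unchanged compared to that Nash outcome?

Solve by backward induction (Player 1 leads).
- T: Player II compares 3, 4, 11 and picks R; Player 1 would get 2.
- M: Player II compares 3, 3, 4 and picks R; Player 1 would get 12.
- B: Player II compares 4, 1, 0 and picks L; Player 1 would get 10.
Player 1's induced payoffs are 2, 12, 10, so Player 1 commits to M. Subgame-perfect outcome: (M, R) with payoffs (12, 4).
Now find the simultaneous Nash equilibrium.
Player 1's best replies: L→M; C→B; R→M.
Player II's best replies: T→R; M→R; B→L.
Only (M, R) has each player best-responding; Nash payoffs (12, 4).
Player II earns 4 sequentially versus 4 at the Nash outcome: unchanged.

unchanged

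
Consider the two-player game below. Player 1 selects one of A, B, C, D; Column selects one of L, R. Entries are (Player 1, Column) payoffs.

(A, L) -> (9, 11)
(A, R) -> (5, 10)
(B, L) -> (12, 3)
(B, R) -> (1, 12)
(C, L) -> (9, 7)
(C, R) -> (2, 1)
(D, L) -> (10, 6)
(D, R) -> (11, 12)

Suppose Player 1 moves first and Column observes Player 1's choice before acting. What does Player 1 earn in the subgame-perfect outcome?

11

Work backward from Column's decision.
- A → Column plays L (best of 11, 10); Player 1 gets 9.
- B → Column plays R (best of 3, 12); Player 1 gets 1.
- C → Column plays L (best of 7, 1); Player 1 gets 9.
- D → Column plays R (best of 6, 12); Player 1 gets 11.
Player 1's induced payoffs are 9, 1, 9, 11, so Player 1 commits to D. Subgame-perfect outcome: (D, R) with payoffs (11, 12).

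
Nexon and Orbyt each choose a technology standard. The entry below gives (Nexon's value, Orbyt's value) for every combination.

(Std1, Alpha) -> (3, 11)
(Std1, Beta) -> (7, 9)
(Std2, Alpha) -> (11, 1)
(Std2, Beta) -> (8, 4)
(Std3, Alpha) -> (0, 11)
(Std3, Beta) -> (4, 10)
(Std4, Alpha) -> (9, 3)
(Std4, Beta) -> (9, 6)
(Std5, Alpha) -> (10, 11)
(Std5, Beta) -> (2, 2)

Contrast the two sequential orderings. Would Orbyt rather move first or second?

second

If Nexon leads: Orbyt's best replies are Std1→Alpha, Std2→Beta, Std3→Alpha, Std4→Beta, Std5→Alpha; Nexon's induced payoffs 3, 8, 0, 9, 10; outcome (Std5, Alpha), payoffs (10, 11).
If Orbyt leads: Nexon's best replies are Alpha→Std2, Beta→Std4; Orbyt's induced payoffs 1, 6; outcome (Std4, Beta), payoffs (9, 6).
Orbyt gets 6 moving first and 11 moving second, so Orbyt prefers to move second.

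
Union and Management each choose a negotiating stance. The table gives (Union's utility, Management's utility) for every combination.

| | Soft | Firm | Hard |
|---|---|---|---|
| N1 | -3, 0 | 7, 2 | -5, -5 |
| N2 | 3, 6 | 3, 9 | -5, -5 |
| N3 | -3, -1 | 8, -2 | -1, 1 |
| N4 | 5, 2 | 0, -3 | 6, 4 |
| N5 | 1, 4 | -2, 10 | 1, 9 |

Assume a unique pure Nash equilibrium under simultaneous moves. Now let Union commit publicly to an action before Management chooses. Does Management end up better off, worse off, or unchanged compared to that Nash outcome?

worse off

Backward induction with Union moving first.
- N1 → Management plays Firm (best of 0, 2, -5); Union gets 7.
- N2 → Management plays Firm (best of 6, 9, -5); Union gets 3.
- N3 → Management plays Hard (best of -1, -2, 1); Union gets -1.
- N4 → Management plays Hard (best of 2, -3, 4); Union gets 6.
- N5 → Management plays Firm (best of 4, 10, 9); Union gets -2.
Among 7, 3, -1, 6, -2, the best is 7 at N1. Subgame-perfect outcome: (N1, Firm) with payoffs (7, 2).
For the simultaneous game, intersect best replies.
Union's best replies: Soft→N4; Firm→N3; Hard→N4.
Management's best replies: N1→Firm; N2→Firm; N3→Hard; N4→Hard; N5→Firm.
Only (N4, Hard) has each player best-responding; Nash payoffs (6, 4).
Management earns 2 sequentially versus 4 at the Nash outcome: worse off.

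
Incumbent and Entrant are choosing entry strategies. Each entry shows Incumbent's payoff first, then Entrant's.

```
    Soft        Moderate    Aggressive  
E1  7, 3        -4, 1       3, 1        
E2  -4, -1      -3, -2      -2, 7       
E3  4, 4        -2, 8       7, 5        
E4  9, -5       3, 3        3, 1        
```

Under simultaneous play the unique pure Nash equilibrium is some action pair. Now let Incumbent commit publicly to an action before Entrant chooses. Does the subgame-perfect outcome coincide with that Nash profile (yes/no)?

no

Solve by backward induction (Incumbent leads).
- E1: BR = Soft, leader payoff 7.
- E2: BR = Aggressive, leader payoff -2.
- E3: BR = Moderate, leader payoff -2.
- E4: BR = Moderate, leader payoff 3.
Maximizing over 7, -2, -2, 3, Incumbent chooses E1. Subgame-perfect outcome: (E1, Soft) with payoffs (7, 3).
Under simultaneous play:
Incumbent's best replies: Soft→E4; Moderate→E4; Aggressive→E3.
Entrant's best replies: E1→Soft; E2→Aggressive; E3→Moderate; E4→Moderate.
The unique mutual best reply is (E4, Moderate), giving (3, 3).
Sequential outcome (E1, Soft) differs from the Nash profile (E4, Moderate).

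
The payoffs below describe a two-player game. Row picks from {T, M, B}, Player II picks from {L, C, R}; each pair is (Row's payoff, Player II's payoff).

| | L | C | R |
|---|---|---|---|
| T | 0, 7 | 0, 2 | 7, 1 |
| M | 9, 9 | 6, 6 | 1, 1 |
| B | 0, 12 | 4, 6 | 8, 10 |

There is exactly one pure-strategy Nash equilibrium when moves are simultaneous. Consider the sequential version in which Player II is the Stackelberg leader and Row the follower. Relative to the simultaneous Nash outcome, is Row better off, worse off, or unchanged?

Work backward from Row's decision.
- L → Row plays M (best of 0, 9, 0); Player II gets 9.
- C → Row plays M (best of 0, 6, 4); Player II gets 6.
- R → Row plays B (best of 7, 1, 8); Player II gets 10.
Among 9, 6, 10, the best is 10 at R. Subgame-perfect outcome: (B, R) with payoffs (8, 10).
For the simultaneous game, intersect best replies.
Row's best replies: L→M; C→M; R→B.
Player II's best replies: T→L; M→L; B→L.
Only (M, L) has each player best-responding; Nash payoffs (9, 9).
Row earns 8 sequentially versus 9 at the Nash outcome: worse off.

worse off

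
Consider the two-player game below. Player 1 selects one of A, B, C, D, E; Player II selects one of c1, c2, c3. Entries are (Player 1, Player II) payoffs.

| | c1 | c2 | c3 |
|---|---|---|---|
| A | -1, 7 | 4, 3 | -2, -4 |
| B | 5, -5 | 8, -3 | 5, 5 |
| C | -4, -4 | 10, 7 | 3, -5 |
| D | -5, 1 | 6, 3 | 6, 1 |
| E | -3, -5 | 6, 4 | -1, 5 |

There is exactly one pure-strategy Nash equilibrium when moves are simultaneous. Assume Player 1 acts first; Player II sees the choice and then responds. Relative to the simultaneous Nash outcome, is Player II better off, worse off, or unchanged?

unchanged

Solve by backward induction (Player 1 leads).
- A: BR = c1, leader payoff -1.
- B: BR = c3, leader payoff 5.
- C: BR = c2, leader payoff 10.
- D: BR = c2, leader payoff 6.
- E: BR = c3, leader payoff -1.
Maximizing over -1, 5, 10, 6, -1, Player 1 chooses C. Subgame-perfect outcome: (C, c2) with payoffs (10, 7).
Now find the simultaneous Nash equilibrium.
Player 1's best replies: c1→B; c2→C; c3→D.
Player II's best replies: A→c1; B→c3; C→c2; D→c2; E→c3.
The unique mutual best reply is (C, c2), giving (10, 7).
Player II earns 7 sequentially versus 7 at the Nash outcome: unchanged.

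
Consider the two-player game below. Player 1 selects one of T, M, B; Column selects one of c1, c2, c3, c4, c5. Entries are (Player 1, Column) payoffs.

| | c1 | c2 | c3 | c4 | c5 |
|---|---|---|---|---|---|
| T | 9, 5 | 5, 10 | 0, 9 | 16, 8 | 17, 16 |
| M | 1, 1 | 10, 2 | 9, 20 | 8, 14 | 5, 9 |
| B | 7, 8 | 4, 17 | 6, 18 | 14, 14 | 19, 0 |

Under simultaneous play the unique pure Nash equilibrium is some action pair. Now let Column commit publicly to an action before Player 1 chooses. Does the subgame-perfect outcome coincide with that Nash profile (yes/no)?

yes

Backward induction with Column moving first.
- c1: BR = T, leader payoff 5.
- c2: BR = M, leader payoff 2.
- c3: BR = M, leader payoff 20.
- c4: BR = T, leader payoff 8.
- c5: BR = B, leader payoff 0.
Among 5, 2, 20, 8, 0, the best is 20 at c3. Subgame-perfect outcome: (M, c3) with payoffs (9, 20).
Now find the simultaneous Nash equilibrium.
Player 1's best replies: c1→T; c2→M; c3→M; c4→T; c5→B.
Column's best replies: T→c5; M→c3; B→c3.
The unique mutual best reply is (M, c3), giving (9, 20).
Sequential outcome (M, c3) coincides with the Nash profile (M, c3).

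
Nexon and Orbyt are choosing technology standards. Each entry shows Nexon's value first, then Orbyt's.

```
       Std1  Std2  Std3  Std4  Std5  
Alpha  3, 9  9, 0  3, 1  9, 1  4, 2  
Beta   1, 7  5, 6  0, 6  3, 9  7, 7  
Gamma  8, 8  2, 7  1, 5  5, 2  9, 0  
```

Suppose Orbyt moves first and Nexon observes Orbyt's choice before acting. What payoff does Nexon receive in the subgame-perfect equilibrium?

Work backward from Nexon's decision.
- Std1: BR = Gamma, leader payoff 8.
- Std2: BR = Alpha, leader payoff 0.
- Std3: BR = Alpha, leader payoff 1.
- Std4: BR = Alpha, leader payoff 1.
- Std5: BR = Gamma, leader payoff 0.
Maximizing over 8, 0, 1, 1, 0, Orbyt chooses Std1. Subgame-perfect outcome: (Gamma, Std1) with payoffs (8, 8).

8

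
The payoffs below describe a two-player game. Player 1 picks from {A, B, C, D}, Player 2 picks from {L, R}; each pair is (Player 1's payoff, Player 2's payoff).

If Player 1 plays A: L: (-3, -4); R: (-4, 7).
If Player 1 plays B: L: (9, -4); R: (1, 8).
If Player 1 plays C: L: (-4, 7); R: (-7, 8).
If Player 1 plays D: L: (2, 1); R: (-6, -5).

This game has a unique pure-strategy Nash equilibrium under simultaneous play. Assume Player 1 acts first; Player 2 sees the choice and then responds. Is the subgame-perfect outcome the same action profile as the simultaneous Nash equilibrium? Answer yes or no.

no

Backward induction with Player 1 moving first.
- A: BR = R, leader payoff -4.
- B: BR = R, leader payoff 1.
- C: BR = R, leader payoff -7.
- D: BR = L, leader payoff 2.
Player 1's induced payoffs are -4, 1, -7, 2, so Player 1 commits to D. Subgame-perfect outcome: (D, L) with payoffs (2, 1).
Under simultaneous play:
Player 1's best replies: L→B; R→B.
Player 2's best replies: A→R; B→R; C→R; D→L.
Only (B, R) has each player best-responding; Nash payoffs (1, 8).
Sequential outcome (D, L) differs from the Nash profile (B, R).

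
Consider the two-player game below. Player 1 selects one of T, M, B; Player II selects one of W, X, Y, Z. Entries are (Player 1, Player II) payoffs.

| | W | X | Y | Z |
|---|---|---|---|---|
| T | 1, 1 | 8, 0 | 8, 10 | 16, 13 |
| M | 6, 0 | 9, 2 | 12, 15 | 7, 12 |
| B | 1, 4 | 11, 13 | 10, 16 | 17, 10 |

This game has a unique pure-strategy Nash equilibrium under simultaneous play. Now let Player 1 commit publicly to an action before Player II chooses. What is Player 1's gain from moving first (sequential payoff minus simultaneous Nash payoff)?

Backward induction with Player 1 moving first.
- T: BR = Z, leader payoff 16.
- M: BR = Y, leader payoff 12.
- B: BR = Y, leader payoff 10.
Player 1's induced payoffs are 16, 12, 10, so Player 1 commits to T. Subgame-perfect outcome: (T, Z) with payoffs (16, 13).
Under simultaneous play:
Player 1's best replies: W→M; X→B; Y→M; Z→B.
Player II's best replies: T→Z; M→Y; B→Y.
The unique mutual best reply is (M, Y), giving (12, 15).
Player 1's commitment gain: 16 − 12 = 4.

4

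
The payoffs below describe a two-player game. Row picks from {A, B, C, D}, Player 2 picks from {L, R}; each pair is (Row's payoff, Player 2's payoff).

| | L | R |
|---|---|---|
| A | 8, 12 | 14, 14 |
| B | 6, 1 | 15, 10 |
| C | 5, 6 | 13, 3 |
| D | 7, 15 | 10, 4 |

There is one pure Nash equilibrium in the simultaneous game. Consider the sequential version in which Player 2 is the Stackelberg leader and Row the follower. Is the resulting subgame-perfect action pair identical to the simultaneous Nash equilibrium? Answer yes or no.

no

Backward induction with Player 2 moving first.
- L: BR = A, leader payoff 12.
- R: BR = B, leader payoff 10.
Player 2's induced payoffs are 12, 10, so Player 2 commits to L. Subgame-perfect outcome: (A, L) with payoffs (8, 12).
Under simultaneous play:
Row's best replies: L→A; R→B.
Player 2's best replies: A→R; B→R; C→L; D→L.
Only (B, R) has each player best-responding; Nash payoffs (15, 10).
Sequential outcome (A, L) differs from the Nash profile (B, R).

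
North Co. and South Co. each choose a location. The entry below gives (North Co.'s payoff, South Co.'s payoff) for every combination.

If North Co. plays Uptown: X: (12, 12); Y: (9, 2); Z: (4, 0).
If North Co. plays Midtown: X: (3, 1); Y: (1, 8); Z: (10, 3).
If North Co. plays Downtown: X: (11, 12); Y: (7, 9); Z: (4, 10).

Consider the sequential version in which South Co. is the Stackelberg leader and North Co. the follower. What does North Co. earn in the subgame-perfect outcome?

12

Work backward from North Co.'s decision.
- X: North Co. compares 12, 3, 11 and picks Uptown; South Co. would get 12.
- Y: North Co. compares 9, 1, 7 and picks Uptown; South Co. would get 2.
- Z: North Co. compares 4, 10, 4 and picks Midtown; South Co. would get 3.
Among 12, 2, 3, the best is 12 at X. Subgame-perfect outcome: (Uptown, X) with payoffs (12, 12).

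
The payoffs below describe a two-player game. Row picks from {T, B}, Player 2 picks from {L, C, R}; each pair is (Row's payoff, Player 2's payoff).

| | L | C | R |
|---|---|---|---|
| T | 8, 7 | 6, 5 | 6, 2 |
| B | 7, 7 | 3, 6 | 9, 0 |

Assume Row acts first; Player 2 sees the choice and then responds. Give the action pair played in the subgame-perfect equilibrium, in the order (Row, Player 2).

(T, L)

Solve by backward induction (Row leads).
- T: BR = L, leader payoff 8.
- B: BR = L, leader payoff 7.
Row's induced payoffs are 8, 7, so Row commits to T. Subgame-perfect outcome: (T, L) with payoffs (8, 7).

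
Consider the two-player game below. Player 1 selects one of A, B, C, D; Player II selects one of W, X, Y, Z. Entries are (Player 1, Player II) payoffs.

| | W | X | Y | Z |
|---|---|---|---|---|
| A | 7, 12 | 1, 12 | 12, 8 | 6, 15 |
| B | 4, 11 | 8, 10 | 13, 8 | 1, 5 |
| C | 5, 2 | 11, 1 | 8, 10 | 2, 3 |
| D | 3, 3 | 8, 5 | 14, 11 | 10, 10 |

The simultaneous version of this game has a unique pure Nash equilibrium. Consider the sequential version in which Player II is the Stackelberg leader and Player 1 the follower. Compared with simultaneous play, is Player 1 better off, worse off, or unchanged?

Backward induction with Player II moving first.
- W → Player 1 plays A (best of 7, 4, 5, 3); Player II gets 12.
- X → Player 1 plays C (best of 1, 8, 11, 8); Player II gets 1.
- Y → Player 1 plays D (best of 12, 13, 8, 14); Player II gets 11.
- Z → Player 1 plays D (best of 6, 1, 2, 10); Player II gets 10.
Maximizing over 12, 1, 11, 10, Player II chooses W. Subgame-perfect outcome: (A, W) with payoffs (7, 12).
Now find the simultaneous Nash equilibrium.
Player 1's best replies: W→A; X→C; Y→D; Z→D.
Player II's best replies: A→Z; B→W; C→Y; D→Y.
The unique mutual best reply is (D, Y), giving (14, 11).
Player 1 earns 7 sequentially versus 14 at the Nash outcome: worse off.

worse off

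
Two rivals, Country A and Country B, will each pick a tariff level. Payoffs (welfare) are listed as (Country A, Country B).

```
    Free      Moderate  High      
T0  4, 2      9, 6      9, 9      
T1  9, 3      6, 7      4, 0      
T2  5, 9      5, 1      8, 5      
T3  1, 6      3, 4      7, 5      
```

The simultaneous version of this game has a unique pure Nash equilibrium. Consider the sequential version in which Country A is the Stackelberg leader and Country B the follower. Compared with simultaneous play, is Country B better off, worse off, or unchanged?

Country B best-responds to each possible Country A move:
- T0: Country B compares 2, 6, 9 and picks High; Country A would get 9.
- T1: Country B compares 3, 7, 0 and picks Moderate; Country A would get 6.
- T2: Country B compares 9, 1, 5 and picks Free; Country A would get 5.
- T3: Country B compares 6, 4, 5 and picks Free; Country A would get 1.
Among 9, 6, 5, 1, the best is 9 at T0. Subgame-perfect outcome: (T0, High) with payoffs (9, 9).
Under simultaneous play:
Country A's best replies: Free→T1; Moderate→T0; High→T0.
Country B's best replies: T0→High; T1→Moderate; T2→Free; T3→Free.
Only (T0, High) has each player best-responding; Nash payoffs (9, 9).
Country B earns 9 sequentially versus 9 at the Nash outcome: unchanged.

unchanged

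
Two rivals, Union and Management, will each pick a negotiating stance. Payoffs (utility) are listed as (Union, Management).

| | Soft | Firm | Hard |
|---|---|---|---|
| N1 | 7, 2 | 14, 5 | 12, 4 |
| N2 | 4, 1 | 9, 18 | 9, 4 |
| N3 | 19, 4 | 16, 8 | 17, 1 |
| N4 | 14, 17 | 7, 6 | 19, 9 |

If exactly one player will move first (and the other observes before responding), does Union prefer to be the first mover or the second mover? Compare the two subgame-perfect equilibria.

If Union leads: Management's best replies are N1→Firm, N2→Firm, N3→Firm, N4→Soft; Union's induced payoffs 14, 9, 16, 14; outcome (N3, Firm), payoffs (16, 8).
If Management leads: Union's best replies are Soft→N3, Firm→N3, Hard→N4; Management's induced payoffs 4, 8, 9; outcome (N4, Hard), payoffs (19, 9).
Union gets 16 moving first and 19 moving second, so Union prefers to move second.

second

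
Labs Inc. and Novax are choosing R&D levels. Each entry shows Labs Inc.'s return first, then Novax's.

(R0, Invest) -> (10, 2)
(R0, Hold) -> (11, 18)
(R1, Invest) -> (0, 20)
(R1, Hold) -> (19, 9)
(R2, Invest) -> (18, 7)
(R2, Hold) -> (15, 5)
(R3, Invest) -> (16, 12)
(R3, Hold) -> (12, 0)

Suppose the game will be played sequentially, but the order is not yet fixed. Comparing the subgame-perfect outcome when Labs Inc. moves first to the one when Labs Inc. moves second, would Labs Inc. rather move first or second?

If Labs Inc. leads: Novax's best replies are R0→Hold, R1→Invest, R2→Invest, R3→Invest; Labs Inc.'s induced payoffs 11, 0, 18, 16; outcome (R2, Invest), payoffs (18, 7).
If Novax leads: Labs Inc.'s best replies are Invest→R2, Hold→R1; Novax's induced payoffs 7, 9; outcome (R1, Hold), payoffs (19, 9).
Labs Inc. gets 18 moving first and 19 moving second, so Labs Inc. prefers to move second.

second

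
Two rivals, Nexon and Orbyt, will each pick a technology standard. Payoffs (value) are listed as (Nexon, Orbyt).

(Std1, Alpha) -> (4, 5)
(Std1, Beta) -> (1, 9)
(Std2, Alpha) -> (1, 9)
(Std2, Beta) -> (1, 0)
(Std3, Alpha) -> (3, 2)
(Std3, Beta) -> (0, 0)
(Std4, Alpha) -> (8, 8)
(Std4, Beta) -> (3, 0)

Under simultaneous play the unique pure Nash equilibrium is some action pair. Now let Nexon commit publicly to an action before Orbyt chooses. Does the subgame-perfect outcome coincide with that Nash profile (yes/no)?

Solve by backward induction (Nexon leads).
- Std1: BR = Beta, leader payoff 1.
- Std2: BR = Alpha, leader payoff 1.
- Std3: BR = Alpha, leader payoff 3.
- Std4: BR = Alpha, leader payoff 8.
Among 1, 1, 3, 8, the best is 8 at Std4. Subgame-perfect outcome: (Std4, Alpha) with payoffs (8, 8).
Under simultaneous play:
Nexon's best replies: Alpha→Std4; Beta→Std4.
Orbyt's best replies: Std1→Beta; Std2→Alpha; Std3→Alpha; Std4→Alpha.
The unique mutual best reply is (Std4, Alpha), giving (8, 8).
Sequential outcome (Std4, Alpha) coincides with the Nash profile (Std4, Alpha).

yes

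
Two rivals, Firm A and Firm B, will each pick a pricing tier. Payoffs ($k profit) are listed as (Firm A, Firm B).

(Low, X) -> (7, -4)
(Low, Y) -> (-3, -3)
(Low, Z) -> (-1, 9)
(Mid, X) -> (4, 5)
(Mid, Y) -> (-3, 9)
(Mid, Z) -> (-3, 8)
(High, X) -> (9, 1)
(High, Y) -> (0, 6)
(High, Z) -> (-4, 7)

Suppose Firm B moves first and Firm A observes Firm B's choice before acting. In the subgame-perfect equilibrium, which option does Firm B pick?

Z

Backward induction with Firm B moving first.
- X: Firm A compares 7, 4, 9 and picks High; Firm B would get 1.
- Y: Firm A compares -3, -3, 0 and picks High; Firm B would get 6.
- Z: Firm A compares -1, -3, -4 and picks Low; Firm B would get 9.
Among 1, 6, 9, the best is 9 at Z. Subgame-perfect outcome: (Low, Z) with payoffs (-1, 9).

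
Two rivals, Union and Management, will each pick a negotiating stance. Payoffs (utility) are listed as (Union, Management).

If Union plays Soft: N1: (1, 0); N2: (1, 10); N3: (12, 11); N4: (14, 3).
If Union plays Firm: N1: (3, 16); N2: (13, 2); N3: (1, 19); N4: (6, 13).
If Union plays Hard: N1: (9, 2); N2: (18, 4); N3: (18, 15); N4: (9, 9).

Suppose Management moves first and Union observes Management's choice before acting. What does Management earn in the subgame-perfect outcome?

15

Union best-responds to each possible Management move:
- N1: Union compares 1, 3, 9 and picks Hard; Management would get 2.
- N2: Union compares 1, 13, 18 and picks Hard; Management would get 4.
- N3: Union compares 12, 1, 18 and picks Hard; Management would get 15.
- N4: Union compares 14, 6, 9 and picks Soft; Management would get 3.
Maximizing over 2, 4, 15, 3, Management chooses N3. Subgame-perfect outcome: (Hard, N3) with payoffs (18, 15).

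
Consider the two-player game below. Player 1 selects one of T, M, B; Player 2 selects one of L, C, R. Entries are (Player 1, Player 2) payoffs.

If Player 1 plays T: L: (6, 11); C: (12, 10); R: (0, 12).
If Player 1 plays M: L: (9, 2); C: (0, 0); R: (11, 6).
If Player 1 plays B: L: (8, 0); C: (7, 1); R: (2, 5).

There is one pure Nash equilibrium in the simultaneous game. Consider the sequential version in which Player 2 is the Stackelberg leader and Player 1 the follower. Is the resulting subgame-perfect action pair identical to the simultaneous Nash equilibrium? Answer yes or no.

Solve by backward induction (Player 2 leads).
- L → Player 1 plays M (best of 6, 9, 8); Player 2 gets 2.
- C → Player 1 plays T (best of 12, 0, 7); Player 2 gets 10.
- R → Player 1 plays M (best of 0, 11, 2); Player 2 gets 6.
Among 2, 10, 6, the best is 10 at C. Subgame-perfect outcome: (T, C) with payoffs (12, 10).
Now find the simultaneous Nash equilibrium.
Player 1's best replies: L→M; C→T; R→M.
Player 2's best replies: T→R; M→R; B→R.
The unique mutual best reply is (M, R), giving (11, 6).
Sequential outcome (T, C) differs from the Nash profile (M, R).

no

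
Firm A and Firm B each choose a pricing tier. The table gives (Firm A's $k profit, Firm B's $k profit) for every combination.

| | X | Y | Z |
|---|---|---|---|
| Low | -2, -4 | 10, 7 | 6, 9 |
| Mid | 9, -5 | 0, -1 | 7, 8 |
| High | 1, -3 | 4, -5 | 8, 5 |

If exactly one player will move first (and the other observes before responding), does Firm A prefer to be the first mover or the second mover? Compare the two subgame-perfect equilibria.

second

If Firm A leads: Firm B's best replies are Low→Z, Mid→Z, High→Z; Firm A's induced payoffs 6, 7, 8; outcome (High, Z), payoffs (8, 5).
If Firm B leads: Firm A's best replies are X→Mid, Y→Low, Z→High; Firm B's induced payoffs -5, 7, 5; outcome (Low, Y), payoffs (10, 7).
Firm A gets 8 moving first and 10 moving second, so Firm A prefers to move second.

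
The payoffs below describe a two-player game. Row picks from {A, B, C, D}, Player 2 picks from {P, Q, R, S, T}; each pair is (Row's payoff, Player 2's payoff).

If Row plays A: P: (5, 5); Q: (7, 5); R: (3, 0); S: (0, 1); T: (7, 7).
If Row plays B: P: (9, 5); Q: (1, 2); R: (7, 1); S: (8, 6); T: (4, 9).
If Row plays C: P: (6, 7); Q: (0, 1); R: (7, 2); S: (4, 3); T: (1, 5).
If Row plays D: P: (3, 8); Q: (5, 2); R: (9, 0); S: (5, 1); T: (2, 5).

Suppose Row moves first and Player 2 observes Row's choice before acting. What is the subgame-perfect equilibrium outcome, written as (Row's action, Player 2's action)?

Backward induction with Row moving first.
- A: BR = T, leader payoff 7.
- B: BR = T, leader payoff 4.
- C: BR = P, leader payoff 6.
- D: BR = P, leader payoff 3.
Among 7, 4, 6, 3, the best is 7 at A. Subgame-perfect outcome: (A, T) with payoffs (7, 7).

(A, T)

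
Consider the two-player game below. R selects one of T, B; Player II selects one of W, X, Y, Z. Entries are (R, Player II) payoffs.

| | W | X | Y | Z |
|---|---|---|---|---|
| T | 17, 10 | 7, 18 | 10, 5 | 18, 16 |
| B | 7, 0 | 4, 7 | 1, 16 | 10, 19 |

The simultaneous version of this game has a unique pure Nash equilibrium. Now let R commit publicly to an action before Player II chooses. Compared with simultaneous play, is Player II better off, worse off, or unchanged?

better off

Work backward from Player II's decision.
- T: BR = X, leader payoff 7.
- B: BR = Z, leader payoff 10.
R's induced payoffs are 7, 10, so R commits to B. Subgame-perfect outcome: (B, Z) with payoffs (10, 19).
Under simultaneous play:
R's best replies: W→T; X→T; Y→T; Z→T.
Player II's best replies: T→X; B→Z.
Only (T, X) has each player best-responding; Nash payoffs (7, 18).
Player II earns 19 sequentially versus 18 at the Nash outcome: better off.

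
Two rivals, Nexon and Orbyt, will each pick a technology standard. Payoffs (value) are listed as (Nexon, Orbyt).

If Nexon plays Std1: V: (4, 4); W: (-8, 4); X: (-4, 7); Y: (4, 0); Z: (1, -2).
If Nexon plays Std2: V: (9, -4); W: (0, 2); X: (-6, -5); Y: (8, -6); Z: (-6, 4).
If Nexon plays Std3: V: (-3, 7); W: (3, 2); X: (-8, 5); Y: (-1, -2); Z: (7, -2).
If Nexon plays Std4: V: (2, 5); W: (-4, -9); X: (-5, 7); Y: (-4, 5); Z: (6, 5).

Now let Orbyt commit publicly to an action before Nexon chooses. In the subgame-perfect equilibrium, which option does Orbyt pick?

Backward induction with Orbyt moving first.
- V → Nexon plays Std2 (best of 4, 9, -3, 2); Orbyt gets -4.
- W → Nexon plays Std3 (best of -8, 0, 3, -4); Orbyt gets 2.
- X → Nexon plays Std1 (best of -4, -6, -8, -5); Orbyt gets 7.
- Y → Nexon plays Std2 (best of 4, 8, -1, -4); Orbyt gets -6.
- Z → Nexon plays Std3 (best of 1, -6, 7, 6); Orbyt gets -2.
Maximizing over -4, 2, 7, -6, -2, Orbyt chooses X. Subgame-perfect outcome: (Std1, X) with payoffs (-4, 7).

X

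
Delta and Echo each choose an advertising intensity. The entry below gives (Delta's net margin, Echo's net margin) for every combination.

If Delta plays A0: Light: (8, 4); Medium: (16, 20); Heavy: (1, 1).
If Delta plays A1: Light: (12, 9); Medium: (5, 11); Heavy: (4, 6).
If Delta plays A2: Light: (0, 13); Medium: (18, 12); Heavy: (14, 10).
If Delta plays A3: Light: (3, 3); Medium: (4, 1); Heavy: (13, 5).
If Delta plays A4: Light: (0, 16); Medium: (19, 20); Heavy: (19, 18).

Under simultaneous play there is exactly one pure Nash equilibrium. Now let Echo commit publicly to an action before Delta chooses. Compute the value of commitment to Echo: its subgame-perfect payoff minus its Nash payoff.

0

Backward induction with Echo moving first.
- Light: BR = A1, leader payoff 9.
- Medium: BR = A4, leader payoff 20.
- Heavy: BR = A4, leader payoff 18.
Among 9, 20, 18, the best is 20 at Medium. Subgame-perfect outcome: (A4, Medium) with payoffs (19, 20).
Now find the simultaneous Nash equilibrium.
Delta's best replies: Light→A1; Medium→A4; Heavy→A4.
Echo's best replies: A0→Medium; A1→Medium; A2→Light; A3→Heavy; A4→Medium.
Only (A4, Medium) has each player best-responding; Nash payoffs (19, 20).
Echo's commitment gain: 20 − 20 = 0.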